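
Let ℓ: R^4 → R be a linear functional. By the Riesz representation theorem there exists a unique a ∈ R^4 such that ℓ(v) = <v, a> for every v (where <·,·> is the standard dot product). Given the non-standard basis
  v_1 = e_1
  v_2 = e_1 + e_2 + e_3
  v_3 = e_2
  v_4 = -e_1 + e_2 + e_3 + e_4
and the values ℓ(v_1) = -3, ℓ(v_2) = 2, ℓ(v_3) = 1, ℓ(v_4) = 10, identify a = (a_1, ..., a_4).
a = (-3, 1, 4, 2)

Write a = (a_1, ..., a_4) in the standard basis. For each basis vector v_i, ℓ(v_i) = <v_i, a> is a linear equation in the a_j's. Collect the n equations into a matrix system V a = ℓ, where row i of V is v_i (expressed in the standard basis). Since V is invertible (lower-triangular with 1s on the diagonal, up to permutation), solve by back-substitution:
  V =
[[1, 0, 0, 0],
 [1, 1, 1, 0],
 [0, 1, 0, 0],
 [-1, 1, 1, 1]]
  V a = (-3, 2, 1, 10)
Solving gives a = (-3, 1, 4, 2).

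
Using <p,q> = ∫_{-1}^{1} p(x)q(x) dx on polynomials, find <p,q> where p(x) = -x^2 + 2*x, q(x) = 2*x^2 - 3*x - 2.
<p,q> = -52/15

Expand the product: p(x)·q(x) = -2*x^4 + 7*x^3 - 4*x^2 - 4*x.
∫_{-1}^{1} of each monomial x^k gives [2/(k+1) if k even, 0 if k odd]. Integrating term-by-term (or equivalently evaluating the antiderivative F(x) = -2*x^5/5 + 7*x^4/4 - 4*x^3/3 - 2*x^2 at the endpoints):
  F(1) − F(−1) = -119/60 − (89/60) = -52/15.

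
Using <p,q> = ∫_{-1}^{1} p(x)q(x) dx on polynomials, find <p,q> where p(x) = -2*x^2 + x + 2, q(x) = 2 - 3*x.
<p,q> = 10/3

Expand the product: p(x)·q(x) = 6*x^3 - 7*x^2 - 4*x + 4.
∫_{-1}^{1} of each monomial x^k gives [2/(k+1) if k even, 0 if k odd]. Integrating term-by-term (or equivalently evaluating the antiderivative F(x) = 3*x^4/2 - 7*x^3/3 - 2*x^2 + 4*x at the endpoints):
  F(1) − F(−1) = 7/6 − (-13/6) = 10/3.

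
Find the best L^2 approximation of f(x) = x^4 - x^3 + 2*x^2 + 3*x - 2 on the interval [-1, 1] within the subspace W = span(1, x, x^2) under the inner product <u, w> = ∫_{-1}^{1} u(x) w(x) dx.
g(x) = 20*x^2/7 + 12*x/5 - 73/35

The best approximation g ∈ W is the orthogonal projection of f onto W. Writing g = a_0 + a_1 x + a_2 x^2, the coefficients solve the normal equations G · a = b where
  G_{ij} = <φ_i, φ_j> and b_i = <f, φ_i>, with φ_0 = 1, φ_1 = x, φ_2 = x^2.
G =
  [2, 0, 2/3]
  [0, 2/3, 0]
  [2/3, 0, 2/5],
b = (-34/15, 8/5, -26/105).
Solving gives a_0 = -73/35, a_1 = 12/5, a_2 = 20/7, so
  g(x) = 20*x^2/7 + 12*x/5 - 73/35.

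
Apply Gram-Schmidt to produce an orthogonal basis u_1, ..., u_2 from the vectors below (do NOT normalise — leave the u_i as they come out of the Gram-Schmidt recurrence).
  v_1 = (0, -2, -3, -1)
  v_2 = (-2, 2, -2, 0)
Orthogonal basis:
  u_1 = (0, -2, -3, -1)
  u_2 = (-2, 16/7, -11/7, 1/7)

Apply the Gram-Schmidt recurrence
  u_1 = v_1
  u_i = v_i − Σ_{j<i} ((v_i · u_j) / (u_j · u_j)) · u_j.

Step by step this gives:
  u_1 = (0, -2, -3, -1)
  u_2 = (-2, 16/7, -11/7, 1/7)

Orthogonality check:
  u_2 · u_1 = 0 (should be 0)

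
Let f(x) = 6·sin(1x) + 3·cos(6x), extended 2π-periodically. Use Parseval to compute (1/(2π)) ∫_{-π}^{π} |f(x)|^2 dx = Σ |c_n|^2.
Σ |c_n|^2 = 45/2

Expand |f|^2 and use orthogonality of {sin(nx), cos(mx)} on [-π, π]:
  ∫_{-π}^{π} sin(nx)^2 dx = π, ∫ cos(mx)^2 dx = π, and cross terms integrate to 0.
So ∫_{-π}^{π} f(x)^2 dx = 6^2 · π + 3^2 · π = (36 + 9)π.
Divide by 2π: (36 + 9)/2 = 45/2.
By Parseval, this equals Σ |c_n|^2.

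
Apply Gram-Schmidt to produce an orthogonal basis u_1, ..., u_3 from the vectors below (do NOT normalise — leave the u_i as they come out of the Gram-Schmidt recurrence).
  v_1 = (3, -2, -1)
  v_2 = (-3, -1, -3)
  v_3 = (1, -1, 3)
Orthogonal basis:
  u_1 = (3, -2, -1)
  u_2 = (-15/7, -11/7, -23/7)
  u_3 = (-17/25, -204/125, 153/125)

Apply the Gram-Schmidt recurrence
  u_1 = v_1
  u_i = v_i − Σ_{j<i} ((v_i · u_j) / (u_j · u_j)) · u_j.

Step by step this gives:
  u_1 = (3, -2, -1)
  u_2 = (-15/7, -11/7, -23/7)
  u_3 = (-17/25, -204/125, 153/125)

Orthogonality check:
  u_2 · u_1 = 0 (should be 0)
  u_3 · u_1 = 0 (should be 0)
  u_3 · u_2 = 0 (should be 0)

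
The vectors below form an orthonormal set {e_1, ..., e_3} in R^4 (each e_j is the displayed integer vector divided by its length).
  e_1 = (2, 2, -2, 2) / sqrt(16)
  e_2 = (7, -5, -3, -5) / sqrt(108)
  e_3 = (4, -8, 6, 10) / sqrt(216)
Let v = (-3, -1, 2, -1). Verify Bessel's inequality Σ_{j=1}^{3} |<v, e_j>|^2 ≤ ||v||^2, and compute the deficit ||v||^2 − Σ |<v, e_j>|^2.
Σ |<v, e_j>|^2 = 269/18; ||v||^2 = 15; deficit = 1/18

Write each e_j = u_j / sqrt(<u_j, u_j>) where u_j is the displayed integer vector. Then <v, e_j> = <v, u_j> / sqrt(<u_j, u_j>), so |<v, e_j>|^2 = <v, u_j>^2 / <u_j, u_j>.
Coefficients: <v, e_1> = -14/sqrt(16), <v, e_2> = -17/sqrt(108), <v, e_3> = -2/sqrt(216).
Square and sum: Σ |<v, e_j>|^2 = 269/18.
Compute ||v||^2 = v·v = 15.
Deficit = 15 − 269/18 = 1/18 ≥ 0, confirming Bessel's inequality. (The deficit equals ||v − Σ <v,e_j> e_j||^2, the squared distance from v to span{e_j}.)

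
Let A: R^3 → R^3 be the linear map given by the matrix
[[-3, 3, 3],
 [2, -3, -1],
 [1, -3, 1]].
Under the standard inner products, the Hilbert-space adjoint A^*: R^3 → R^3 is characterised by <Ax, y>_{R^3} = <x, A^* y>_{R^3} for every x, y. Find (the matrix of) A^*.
A^* = A^T =
[[-3, 2, 1],
 [3, -3, -3],
 [3, -1, 1]]

For real matrices with standard dot products, the defining identity <Ax, y> = <x, A^* y> gives (Ax)^T y = x^T (A^*) y, i.e. x^T A^T y = x^T (A^*) y. Since this holds for all x, y, we must have A^* = A^T. Therefore
A^* =
[[-3, 2, 1],
 [3, -3, -3],
 [3, -1, 1]].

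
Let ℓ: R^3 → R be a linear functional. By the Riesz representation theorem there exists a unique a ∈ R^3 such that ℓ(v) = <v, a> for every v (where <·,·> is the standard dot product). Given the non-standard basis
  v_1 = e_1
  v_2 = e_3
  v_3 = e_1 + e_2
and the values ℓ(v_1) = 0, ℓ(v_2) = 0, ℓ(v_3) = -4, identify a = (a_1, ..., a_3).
a = (0, -4, 0)

Write a = (a_1, ..., a_3) in the standard basis. For each basis vector v_i, ℓ(v_i) = <v_i, a> is a linear equation in the a_j's. Collect the n equations into a matrix system V a = ℓ, where row i of V is v_i (expressed in the standard basis). Since V is invertible (lower-triangular with 1s on the diagonal, up to permutation), solve by back-substitution:
  V =
[[1, 0, 0],
 [0, 0, 1],
 [1, 1, 0]]
  V a = (0, 0, -4)
Solving gives a = (0, -4, 0).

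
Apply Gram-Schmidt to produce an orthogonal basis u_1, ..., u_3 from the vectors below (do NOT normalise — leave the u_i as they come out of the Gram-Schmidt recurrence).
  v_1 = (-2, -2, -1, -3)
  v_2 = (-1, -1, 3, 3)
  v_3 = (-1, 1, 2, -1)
Orthogonal basis:
  u_1 = (-2, -2, -1, -3)
  u_2 = (-17/9, -17/9, 23/9, 5/3)
  u_3 = (-73/148, 223/148, 225/148, -175/148)

Apply the Gram-Schmidt recurrence
  u_1 = v_1
  u_i = v_i − Σ_{j<i} ((v_i · u_j) / (u_j · u_j)) · u_j.

Step by step this gives:
  u_1 = (-2, -2, -1, -3)
  u_2 = (-17/9, -17/9, 23/9, 5/3)
  u_3 = (-73/148, 223/148, 225/148, -175/148)

Orthogonality check:
  u_2 · u_1 = 0 (should be 0)
  u_3 · u_1 = 0 (should be 0)
  u_3 · u_2 = 0 (should be 0)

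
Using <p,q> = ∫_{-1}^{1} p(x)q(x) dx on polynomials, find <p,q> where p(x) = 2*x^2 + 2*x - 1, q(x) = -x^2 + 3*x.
<p,q> = 58/15

Expand the product: p(x)·q(x) = -2*x^4 + 4*x^3 + 7*x^2 - 3*x.
∫_{-1}^{1} of each monomial x^k gives [2/(k+1) if k even, 0 if k odd]. Integrating term-by-term (or equivalently evaluating the antiderivative F(x) = -2*x^5/5 + x^4 + 7*x^3/3 - 3*x^2/2 at the endpoints):
  F(1) − F(−1) = 43/30 − (-73/30) = 58/15.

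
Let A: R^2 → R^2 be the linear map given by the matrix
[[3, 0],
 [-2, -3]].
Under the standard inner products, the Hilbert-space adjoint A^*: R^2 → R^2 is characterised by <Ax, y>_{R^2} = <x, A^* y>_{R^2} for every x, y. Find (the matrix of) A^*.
A^* = A^T =
[[3, -2],
 [0, -3]]

For real matrices with standard dot products, the defining identity <Ax, y> = <x, A^* y> gives (Ax)^T y = x^T (A^*) y, i.e. x^T A^T y = x^T (A^*) y. Since this holds for all x, y, we must have A^* = A^T. Therefore
A^* =
[[3, -2],
 [0, -3]].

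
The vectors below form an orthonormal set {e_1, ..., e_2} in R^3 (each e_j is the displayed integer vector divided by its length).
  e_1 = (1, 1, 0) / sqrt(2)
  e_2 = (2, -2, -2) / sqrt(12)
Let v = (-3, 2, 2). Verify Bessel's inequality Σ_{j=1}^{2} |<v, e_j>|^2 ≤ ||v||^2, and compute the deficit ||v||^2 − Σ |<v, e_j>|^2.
Σ |<v, e_j>|^2 = 101/6; ||v||^2 = 17; deficit = 1/6

Write each e_j = u_j / sqrt(<u_j, u_j>) where u_j is the displayed integer vector. Then <v, e_j> = <v, u_j> / sqrt(<u_j, u_j>), so |<v, e_j>|^2 = <v, u_j>^2 / <u_j, u_j>.
Coefficients: <v, e_1> = -1/sqrt(2), <v, e_2> = -14/sqrt(12).
Square and sum: Σ |<v, e_j>|^2 = 101/6.
Compute ||v||^2 = v·v = 17.
Deficit = 17 − 101/6 = 1/6 ≥ 0, confirming Bessel's inequality. (The deficit equals ||v − Σ <v,e_j> e_j||^2, the squared distance from v to span{e_j}.)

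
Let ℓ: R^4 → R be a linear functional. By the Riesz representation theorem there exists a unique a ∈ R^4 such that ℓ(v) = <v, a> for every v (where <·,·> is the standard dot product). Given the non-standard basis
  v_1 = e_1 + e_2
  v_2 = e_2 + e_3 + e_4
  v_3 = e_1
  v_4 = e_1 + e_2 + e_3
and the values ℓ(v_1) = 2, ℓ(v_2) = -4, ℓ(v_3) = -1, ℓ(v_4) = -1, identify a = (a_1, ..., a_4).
a = (-1, 3, -3, -4)

Write a = (a_1, ..., a_4) in the standard basis. For each basis vector v_i, ℓ(v_i) = <v_i, a> is a linear equation in the a_j's. Collect the n equations into a matrix system V a = ℓ, where row i of V is v_i (expressed in the standard basis). Since V is invertible (lower-triangular with 1s on the diagonal, up to permutation), solve by back-substitution:
  V =
[[1, 1, 0, 0],
 [0, 1, 1, 1],
 [1, 0, 0, 0],
 [1, 1, 1, 0]]
  V a = (2, -4, -1, -1)
Solving gives a = (-1, 3, -3, -4).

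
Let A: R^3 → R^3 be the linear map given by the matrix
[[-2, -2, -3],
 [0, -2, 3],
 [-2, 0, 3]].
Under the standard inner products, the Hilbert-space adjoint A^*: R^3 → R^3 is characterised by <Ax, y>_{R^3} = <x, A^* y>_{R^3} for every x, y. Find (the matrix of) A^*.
A^* = A^T =
[[-2, 0, -2],
 [-2, -2, 0],
 [-3, 3, 3]]

For real matrices with standard dot products, the defining identity <Ax, y> = <x, A^* y> gives (Ax)^T y = x^T (A^*) y, i.e. x^T A^T y = x^T (A^*) y. Since this holds for all x, y, we must have A^* = A^T. Therefore
A^* =
[[-2, 0, -2],
 [-2, -2, 0],
 [-3, 3, 3]].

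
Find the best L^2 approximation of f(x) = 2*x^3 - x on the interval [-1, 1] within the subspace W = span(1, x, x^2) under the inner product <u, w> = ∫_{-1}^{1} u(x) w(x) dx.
g(x) = x/5

The best approximation g ∈ W is the orthogonal projection of f onto W. Writing g = a_0 + a_1 x + a_2 x^2, the coefficients solve the normal equations G · a = b where
  G_{ij} = <φ_i, φ_j> and b_i = <f, φ_i>, with φ_0 = 1, φ_1 = x, φ_2 = x^2.
G =
  [2, 0, 2/3]
  [0, 2/3, 0]
  [2/3, 0, 2/5],
b = (0, 2/15, 0).
Solving gives a_0 = 0, a_1 = 1/5, a_2 = 0, so
  g(x) = x/5.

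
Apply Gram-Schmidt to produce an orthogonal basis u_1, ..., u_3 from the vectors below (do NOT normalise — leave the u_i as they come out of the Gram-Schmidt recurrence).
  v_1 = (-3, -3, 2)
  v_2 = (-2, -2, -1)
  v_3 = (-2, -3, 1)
Orthogonal basis:
  u_1 = (-3, -3, 2)
  u_2 = (-7/11, -7/11, -21/11)
  u_3 = (1/2, -1/2, 0)

Apply the Gram-Schmidt recurrence
  u_1 = v_1
  u_i = v_i − Σ_{j<i} ((v_i · u_j) / (u_j · u_j)) · u_j.

Step by step this gives:
  u_1 = (-3, -3, 2)
  u_2 = (-7/11, -7/11, -21/11)
  u_3 = (1/2, -1/2, 0)

Orthogonality check:
  u_2 · u_1 = 0 (should be 0)
  u_3 · u_1 = 0 (should be 0)
  u_3 · u_2 = 0 (should be 0)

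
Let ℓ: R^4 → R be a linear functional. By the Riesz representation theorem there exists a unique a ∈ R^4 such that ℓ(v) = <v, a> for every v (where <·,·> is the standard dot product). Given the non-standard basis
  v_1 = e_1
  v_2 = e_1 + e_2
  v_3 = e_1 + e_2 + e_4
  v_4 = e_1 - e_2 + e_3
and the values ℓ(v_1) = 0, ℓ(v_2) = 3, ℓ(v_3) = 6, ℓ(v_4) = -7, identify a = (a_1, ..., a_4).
a = (0, 3, -4, 3)

Write a = (a_1, ..., a_4) in the standard basis. For each basis vector v_i, ℓ(v_i) = <v_i, a> is a linear equation in the a_j's. Collect the n equations into a matrix system V a = ℓ, where row i of V is v_i (expressed in the standard basis). Since V is invertible (lower-triangular with 1s on the diagonal, up to permutation), solve by back-substitution:
  V =
[[1, 0, 0, 0],
 [1, 1, 0, 0],
 [1, 1, 0, 1],
 [1, -1, 1, 0]]
  V a = (0, 3, 6, -7)
Solving gives a = (0, 3, -4, 3).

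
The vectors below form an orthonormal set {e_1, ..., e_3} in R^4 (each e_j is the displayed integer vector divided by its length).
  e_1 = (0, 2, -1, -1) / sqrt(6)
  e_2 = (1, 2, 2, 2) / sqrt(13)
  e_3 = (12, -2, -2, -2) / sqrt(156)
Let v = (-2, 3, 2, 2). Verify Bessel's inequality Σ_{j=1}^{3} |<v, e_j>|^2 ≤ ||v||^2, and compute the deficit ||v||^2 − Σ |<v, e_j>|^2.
Σ |<v, e_j>|^2 = 21; ||v||^2 = 21; deficit = 0

Write each e_j = u_j / sqrt(<u_j, u_j>) where u_j is the displayed integer vector. Then <v, e_j> = <v, u_j> / sqrt(<u_j, u_j>), so |<v, e_j>|^2 = <v, u_j>^2 / <u_j, u_j>.
Coefficients: <v, e_1> = 2/sqrt(6), <v, e_2> = 12/sqrt(13), <v, e_3> = -38/sqrt(156).
Square and sum: Σ |<v, e_j>|^2 = 21.
Compute ||v||^2 = v·v = 21.
Deficit = 21 − 21 = 0 ≥ 0, confirming Bessel's inequality. (The deficit equals ||v − Σ <v,e_j> e_j||^2, the squared distance from v to span{e_j}.)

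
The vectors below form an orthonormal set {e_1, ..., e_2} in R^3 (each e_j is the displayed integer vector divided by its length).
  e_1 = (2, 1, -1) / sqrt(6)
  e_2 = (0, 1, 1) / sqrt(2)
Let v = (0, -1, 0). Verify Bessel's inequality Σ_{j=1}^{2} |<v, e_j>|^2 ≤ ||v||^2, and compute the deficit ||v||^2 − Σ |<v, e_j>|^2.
Σ |<v, e_j>|^2 = 2/3; ||v||^2 = 1; deficit = 1/3

Write each e_j = u_j / sqrt(<u_j, u_j>) where u_j is the displayed integer vector. Then <v, e_j> = <v, u_j> / sqrt(<u_j, u_j>), so |<v, e_j>|^2 = <v, u_j>^2 / <u_j, u_j>.
Coefficients: <v, e_1> = -1/sqrt(6), <v, e_2> = -1/sqrt(2).
Square and sum: Σ |<v, e_j>|^2 = 2/3.
Compute ||v||^2 = v·v = 1.
Deficit = 1 − 2/3 = 1/3 ≥ 0, confirming Bessel's inequality. (The deficit equals ||v − Σ <v,e_j> e_j||^2, the squared distance from v to span{e_j}.)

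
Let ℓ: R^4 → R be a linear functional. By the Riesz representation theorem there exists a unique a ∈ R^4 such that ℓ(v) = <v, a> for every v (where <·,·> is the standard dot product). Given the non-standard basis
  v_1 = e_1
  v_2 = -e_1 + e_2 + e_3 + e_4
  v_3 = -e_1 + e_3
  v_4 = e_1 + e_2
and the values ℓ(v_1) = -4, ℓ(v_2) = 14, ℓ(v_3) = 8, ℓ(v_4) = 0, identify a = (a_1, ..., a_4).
a = (-4, 4, 4, 2)

Write a = (a_1, ..., a_4) in the standard basis. For each basis vector v_i, ℓ(v_i) = <v_i, a> is a linear equation in the a_j's. Collect the n equations into a matrix system V a = ℓ, where row i of V is v_i (expressed in the standard basis). Since V is invertible (lower-triangular with 1s on the diagonal, up to permutation), solve by back-substitution:
  V =
[[1, 0, 0, 0],
 [-1, 1, 1, 1],
 [-1, 0, 1, 0],
 [1, 1, 0, 0]]
  V a = (-4, 14, 8, 0)
Solving gives a = (-4, 4, 4, 2).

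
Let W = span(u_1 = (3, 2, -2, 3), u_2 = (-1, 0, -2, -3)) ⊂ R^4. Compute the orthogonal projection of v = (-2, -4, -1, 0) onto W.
proj_W(v) = (-104/75, -68/75, 64/75, -36/25)

Set up U = [u_1 | ... | u_2] ∈ R^(4×2). The projector onto W = col(U) is P = U (U^T U)^(-1) U^T.
Compute U^T U =
  [26, -8]
  [-8, 14],
and U^T v = (-12, 4).
Solve U^T U · c = U^T v for the coefficients: c = (-34/75, 2/75). The projection is proj_W(v) = U c.
Check: (v - proj_W(v)) · u_1 = 0  (should be 0).
Check: (v - proj_W(v)) · u_2 = 0  (should be 0).
Result: proj_W(v) = (-104/75, -68/75, 64/75, -36/25).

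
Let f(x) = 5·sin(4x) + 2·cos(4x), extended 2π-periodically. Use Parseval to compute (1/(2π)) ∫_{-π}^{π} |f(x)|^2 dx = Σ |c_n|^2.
Σ |c_n|^2 = 29/2

Expand |f|^2 and use orthogonality of {sin(nx), cos(mx)} on [-π, π]:
  ∫_{-π}^{π} sin(nx)^2 dx = π, ∫ cos(mx)^2 dx = π, and cross terms integrate to 0.
So ∫_{-π}^{π} f(x)^2 dx = 5^2 · π + 2^2 · π = (25 + 4)π.
Divide by 2π: (25 + 4)/2 = 29/2.
By Parseval, this equals Σ |c_n|^2.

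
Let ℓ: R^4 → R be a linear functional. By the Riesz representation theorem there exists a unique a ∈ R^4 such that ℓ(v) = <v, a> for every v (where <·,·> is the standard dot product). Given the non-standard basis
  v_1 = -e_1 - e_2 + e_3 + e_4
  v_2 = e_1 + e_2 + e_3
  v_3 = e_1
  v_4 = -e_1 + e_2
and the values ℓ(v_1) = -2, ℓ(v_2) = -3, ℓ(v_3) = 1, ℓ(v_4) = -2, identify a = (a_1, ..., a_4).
a = (1, -1, -3, 1)

Write a = (a_1, ..., a_4) in the standard basis. For each basis vector v_i, ℓ(v_i) = <v_i, a> is a linear equation in the a_j's. Collect the n equations into a matrix system V a = ℓ, where row i of V is v_i (expressed in the standard basis). Since V is invertible (lower-triangular with 1s on the diagonal, up to permutation), solve by back-substitution:
  V =
[[-1, -1, 1, 1],
 [1, 1, 1, 0],
 [1, 0, 0, 0],
 [-1, 1, 0, 0]]
  V a = (-2, -3, 1, -2)
Solving gives a = (1, -1, -3, 1).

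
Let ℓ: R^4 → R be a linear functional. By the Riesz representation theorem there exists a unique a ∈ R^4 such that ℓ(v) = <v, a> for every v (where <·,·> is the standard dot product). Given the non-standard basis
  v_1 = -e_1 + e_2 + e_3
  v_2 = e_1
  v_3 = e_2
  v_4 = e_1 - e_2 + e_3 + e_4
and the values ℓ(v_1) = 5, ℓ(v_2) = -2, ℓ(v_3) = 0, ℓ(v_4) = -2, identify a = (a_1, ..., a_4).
a = (-2, 0, 3, -3)

Write a = (a_1, ..., a_4) in the standard basis. For each basis vector v_i, ℓ(v_i) = <v_i, a> is a linear equation in the a_j's. Collect the n equations into a matrix system V a = ℓ, where row i of V is v_i (expressed in the standard basis). Since V is invertible (lower-triangular with 1s on the diagonal, up to permutation), solve by back-substitution:
  V =
[[-1, 1, 1, 0],
 [1, 0, 0, 0],
 [0, 1, 0, 0],
 [1, -1, 1, 1]]
  V a = (5, -2, 0, -2)
Solving gives a = (-2, 0, 3, -3).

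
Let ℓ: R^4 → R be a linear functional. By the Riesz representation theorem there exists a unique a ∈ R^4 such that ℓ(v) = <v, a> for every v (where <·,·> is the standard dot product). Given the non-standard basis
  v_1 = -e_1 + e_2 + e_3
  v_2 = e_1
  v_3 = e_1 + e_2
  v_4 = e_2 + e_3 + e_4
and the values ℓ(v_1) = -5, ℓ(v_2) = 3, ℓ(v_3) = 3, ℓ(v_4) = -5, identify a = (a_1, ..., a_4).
a = (3, 0, -2, -3)

Write a = (a_1, ..., a_4) in the standard basis. For each basis vector v_i, ℓ(v_i) = <v_i, a> is a linear equation in the a_j's. Collect the n equations into a matrix system V a = ℓ, where row i of V is v_i (expressed in the standard basis). Since V is invertible (lower-triangular with 1s on the diagonal, up to permutation), solve by back-substitution:
  V =
[[-1, 1, 1, 0],
 [1, 0, 0, 0],
 [1, 1, 0, 0],
 [0, 1, 1, 1]]
  V a = (-5, 3, 3, -5)
Solving gives a = (3, 0, -2, -3).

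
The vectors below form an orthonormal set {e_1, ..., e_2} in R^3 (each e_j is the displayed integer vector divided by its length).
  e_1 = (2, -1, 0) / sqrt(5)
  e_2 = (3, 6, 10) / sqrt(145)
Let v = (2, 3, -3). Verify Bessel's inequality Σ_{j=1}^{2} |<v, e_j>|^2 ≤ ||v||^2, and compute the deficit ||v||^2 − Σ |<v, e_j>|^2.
Σ |<v, e_j>|^2 = 13/29; ||v||^2 = 22; deficit = 625/29

Write each e_j = u_j / sqrt(<u_j, u_j>) where u_j is the displayed integer vector. Then <v, e_j> = <v, u_j> / sqrt(<u_j, u_j>), so |<v, e_j>|^2 = <v, u_j>^2 / <u_j, u_j>.
Coefficients: <v, e_1> = 1/sqrt(5), <v, e_2> = -6/sqrt(145).
Square and sum: Σ |<v, e_j>|^2 = 13/29.
Compute ||v||^2 = v·v = 22.
Deficit = 22 − 13/29 = 625/29 ≥ 0, confirming Bessel's inequality. (The deficit equals ||v − Σ <v,e_j> e_j||^2, the squared distance from v to span{e_j}.)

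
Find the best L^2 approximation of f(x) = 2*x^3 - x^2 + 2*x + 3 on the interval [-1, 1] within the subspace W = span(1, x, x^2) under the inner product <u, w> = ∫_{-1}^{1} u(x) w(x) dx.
g(x) = -x^2 + 16*x/5 + 3

The best approximation g ∈ W is the orthogonal projection of f onto W. Writing g = a_0 + a_1 x + a_2 x^2, the coefficients solve the normal equations G · a = b where
  G_{ij} = <φ_i, φ_j> and b_i = <f, φ_i>, with φ_0 = 1, φ_1 = x, φ_2 = x^2.
G =
  [2, 0, 2/3]
  [0, 2/3, 0]
  [2/3, 0, 2/5],
b = (16/3, 32/15, 8/5).
Solving gives a_0 = 3, a_1 = 16/5, a_2 = -1, so
  g(x) = -x^2 + 16*x/5 + 3.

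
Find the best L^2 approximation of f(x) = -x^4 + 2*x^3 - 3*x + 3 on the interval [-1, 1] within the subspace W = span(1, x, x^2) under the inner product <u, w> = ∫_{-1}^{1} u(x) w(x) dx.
g(x) = -6*x^2/7 - 9*x/5 + 108/35

The best approximation g ∈ W is the orthogonal projection of f onto W. Writing g = a_0 + a_1 x + a_2 x^2, the coefficients solve the normal equations G · a = b where
  G_{ij} = <φ_i, φ_j> and b_i = <f, φ_i>, with φ_0 = 1, φ_1 = x, φ_2 = x^2.
G =
  [2, 0, 2/3]
  [0, 2/3, 0]
  [2/3, 0, 2/5],
b = (28/5, -6/5, 12/7).
Solving gives a_0 = 108/35, a_1 = -9/5, a_2 = -6/7, so
  g(x) = -6*x^2/7 - 9*x/5 + 108/35.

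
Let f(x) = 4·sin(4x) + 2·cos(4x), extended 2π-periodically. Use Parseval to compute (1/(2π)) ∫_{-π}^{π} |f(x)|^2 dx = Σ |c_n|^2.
Σ |c_n|^2 = 10

Expand |f|^2 and use orthogonality of {sin(nx), cos(mx)} on [-π, π]:
  ∫_{-π}^{π} sin(nx)^2 dx = π, ∫ cos(mx)^2 dx = π, and cross terms integrate to 0.
So ∫_{-π}^{π} f(x)^2 dx = 4^2 · π + 2^2 · π = (16 + 4)π.
Divide by 2π: (16 + 4)/2 = 10.
By Parseval, this equals Σ |c_n|^2.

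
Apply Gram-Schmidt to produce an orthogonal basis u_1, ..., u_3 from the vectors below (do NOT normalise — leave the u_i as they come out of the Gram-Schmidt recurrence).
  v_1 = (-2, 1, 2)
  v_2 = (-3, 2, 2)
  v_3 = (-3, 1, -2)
Orthogonal basis:
  u_1 = (-2, 1, 2)
  u_2 = (-1/3, 2/3, -2/3)
  u_3 = (-4/3, -4/3, -2/3)

Apply the Gram-Schmidt recurrence
  u_1 = v_1
  u_i = v_i − Σ_{j<i} ((v_i · u_j) / (u_j · u_j)) · u_j.

Step by step this gives:
  u_1 = (-2, 1, 2)
  u_2 = (-1/3, 2/3, -2/3)
  u_3 = (-4/3, -4/3, -2/3)

Orthogonality check:
  u_2 · u_1 = 0 (should be 0)
  u_3 · u_1 = 0 (should be 0)
  u_3 · u_2 = 0 (should be 0)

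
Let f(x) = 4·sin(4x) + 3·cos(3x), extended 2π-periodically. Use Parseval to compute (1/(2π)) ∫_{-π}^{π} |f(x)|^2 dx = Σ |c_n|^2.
Σ |c_n|^2 = 25/2

Expand |f|^2 and use orthogonality of {sin(nx), cos(mx)} on [-π, π]:
  ∫_{-π}^{π} sin(nx)^2 dx = π, ∫ cos(mx)^2 dx = π, and cross terms integrate to 0.
So ∫_{-π}^{π} f(x)^2 dx = 4^2 · π + 3^2 · π = (16 + 9)π.
Divide by 2π: (16 + 9)/2 = 25/2.
By Parseval, this equals Σ |c_n|^2.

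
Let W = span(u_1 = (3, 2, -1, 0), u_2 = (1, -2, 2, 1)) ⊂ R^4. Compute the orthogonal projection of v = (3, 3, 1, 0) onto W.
proj_W(v) = (439/131, 218/131, -81/131, 28/131)

Set up U = [u_1 | ... | u_2] ∈ R^(4×2). The projector onto W = col(U) is P = U (U^T U)^(-1) U^T.
Compute U^T U =
  [14, -3]
  [-3, 10],
and U^T v = (14, -1).
Solve U^T U · c = U^T v for the coefficients: c = (137/131, 28/131). The projection is proj_W(v) = U c.
Check: (v - proj_W(v)) · u_1 = 0  (should be 0).
Check: (v - proj_W(v)) · u_2 = 0  (should be 0).
Result: proj_W(v) = (439/131, 218/131, -81/131, 28/131).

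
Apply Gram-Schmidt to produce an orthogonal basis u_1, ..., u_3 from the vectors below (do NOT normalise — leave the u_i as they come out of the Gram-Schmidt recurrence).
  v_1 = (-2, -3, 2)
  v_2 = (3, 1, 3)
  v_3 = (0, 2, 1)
Orthogonal basis:
  u_1 = (-2, -3, 2)
  u_2 = (45/17, 8/17, 57/17)
  u_3 = (-341/314, 186/157, 217/314)

Apply the Gram-Schmidt recurrence
  u_1 = v_1
  u_i = v_i − Σ_{j<i} ((v_i · u_j) / (u_j · u_j)) · u_j.

Step by step this gives:
  u_1 = (-2, -3, 2)
  u_2 = (45/17, 8/17, 57/17)
  u_3 = (-341/314, 186/157, 217/314)

Orthogonality check:
  u_2 · u_1 = 0 (should be 0)
  u_3 · u_1 = 0 (should be 0)
  u_3 · u_2 = 0 (should be 0)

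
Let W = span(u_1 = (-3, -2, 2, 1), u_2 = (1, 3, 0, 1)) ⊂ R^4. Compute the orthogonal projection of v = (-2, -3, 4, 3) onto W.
proj_W(v) = (-527/134, -129/67, 189/67, 229/134)

Set up U = [u_1 | ... | u_2] ∈ R^(4×2). The projector onto W = col(U) is P = U (U^T U)^(-1) U^T.
Compute U^T U =
  [18, -8]
  [-8, 11],
and U^T v = (23, -8).
Solve U^T U · c = U^T v for the coefficients: c = (189/134, 20/67). The projection is proj_W(v) = U c.
Check: (v - proj_W(v)) · u_1 = 0  (should be 0).
Check: (v - proj_W(v)) · u_2 = 0  (should be 0).
Result: proj_W(v) = (-527/134, -129/67, 189/67, 229/134).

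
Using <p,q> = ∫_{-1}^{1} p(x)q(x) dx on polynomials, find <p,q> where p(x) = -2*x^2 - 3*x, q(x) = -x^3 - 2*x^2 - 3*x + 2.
<p,q> = 92/15

Expand the product: p(x)·q(x) = 2*x^5 + 7*x^4 + 12*x^3 + 5*x^2 - 6*x.
∫_{-1}^{1} of each monomial x^k gives [2/(k+1) if k even, 0 if k odd]. Integrating term-by-term (or equivalently evaluating the antiderivative F(x) = x^6/3 + 7*x^5/5 + 3*x^4 + 5*x^3/3 - 3*x^2 at the endpoints):
  F(1) − F(−1) = 17/5 − (-41/15) = 92/15.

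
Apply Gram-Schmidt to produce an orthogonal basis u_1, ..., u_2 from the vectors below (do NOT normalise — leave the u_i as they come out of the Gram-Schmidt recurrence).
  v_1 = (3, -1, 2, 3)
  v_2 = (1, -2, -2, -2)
Orthogonal basis:
  u_1 = (3, -1, 2, 3)
  u_2 = (38/23, -51/23, -36/23, -31/23)

Apply the Gram-Schmidt recurrence
  u_1 = v_1
  u_i = v_i − Σ_{j<i} ((v_i · u_j) / (u_j · u_j)) · u_j.

Step by step this gives:
  u_1 = (3, -1, 2, 3)
  u_2 = (38/23, -51/23, -36/23, -31/23)

Orthogonality check:
  u_2 · u_1 = 0 (should be 0)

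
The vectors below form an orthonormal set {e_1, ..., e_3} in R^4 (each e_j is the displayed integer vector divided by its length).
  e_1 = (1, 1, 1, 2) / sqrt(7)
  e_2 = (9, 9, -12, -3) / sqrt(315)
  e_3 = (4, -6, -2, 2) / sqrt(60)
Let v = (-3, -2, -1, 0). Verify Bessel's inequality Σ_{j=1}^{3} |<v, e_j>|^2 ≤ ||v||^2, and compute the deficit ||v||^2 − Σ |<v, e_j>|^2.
Σ |<v, e_j>|^2 = 26/3; ||v||^2 = 14; deficit = 16/3

Write each e_j = u_j / sqrt(<u_j, u_j>) where u_j is the displayed integer vector. Then <v, e_j> = <v, u_j> / sqrt(<u_j, u_j>), so |<v, e_j>|^2 = <v, u_j>^2 / <u_j, u_j>.
Coefficients: <v, e_1> = -6/sqrt(7), <v, e_2> = -33/sqrt(315), <v, e_3> = 2/sqrt(60).
Square and sum: Σ |<v, e_j>|^2 = 26/3.
Compute ||v||^2 = v·v = 14.
Deficit = 14 − 26/3 = 16/3 ≥ 0, confirming Bessel's inequality. (The deficit equals ||v − Σ <v,e_j> e_j||^2, the squared distance from v to span{e_j}.)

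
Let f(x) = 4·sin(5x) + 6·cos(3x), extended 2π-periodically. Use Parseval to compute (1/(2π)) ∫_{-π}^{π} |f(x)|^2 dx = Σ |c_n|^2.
Σ |c_n|^2 = 26

Expand |f|^2 and use orthogonality of {sin(nx), cos(mx)} on [-π, π]:
  ∫_{-π}^{π} sin(nx)^2 dx = π, ∫ cos(mx)^2 dx = π, and cross terms integrate to 0.
So ∫_{-π}^{π} f(x)^2 dx = 4^2 · π + 6^2 · π = (16 + 36)π.
Divide by 2π: (16 + 36)/2 = 26.
By Parseval, this equals Σ |c_n|^2.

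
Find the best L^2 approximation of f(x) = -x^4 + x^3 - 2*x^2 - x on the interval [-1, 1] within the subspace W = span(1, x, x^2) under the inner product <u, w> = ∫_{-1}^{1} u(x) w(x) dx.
g(x) = -20*x^2/7 - 2*x/5 + 3/35

The best approximation g ∈ W is the orthogonal projection of f onto W. Writing g = a_0 + a_1 x + a_2 x^2, the coefficients solve the normal equations G · a = b where
  G_{ij} = <φ_i, φ_j> and b_i = <f, φ_i>, with φ_0 = 1, φ_1 = x, φ_2 = x^2.
G =
  [2, 0, 2/3]
  [0, 2/3, 0]
  [2/3, 0, 2/5],
b = (-26/15, -4/15, -38/35).
Solving gives a_0 = 3/35, a_1 = -2/5, a_2 = -20/7, so
  g(x) = -20*x^2/7 - 2*x/5 + 3/35.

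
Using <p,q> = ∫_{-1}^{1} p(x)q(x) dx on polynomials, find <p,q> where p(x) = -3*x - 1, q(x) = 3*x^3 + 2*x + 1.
<p,q> = -48/5

Expand the product: p(x)·q(x) = -9*x^4 - 3*x^3 - 6*x^2 - 5*x - 1.
∫_{-1}^{1} of each monomial x^k gives [2/(k+1) if k even, 0 if k odd]. Integrating term-by-term (or equivalently evaluating the antiderivative F(x) = -9*x^5/5 - 3*x^4/4 - 2*x^3 - 5*x^2/2 - x at the endpoints):
  F(1) − F(−1) = -161/20 − (31/20) = -48/5.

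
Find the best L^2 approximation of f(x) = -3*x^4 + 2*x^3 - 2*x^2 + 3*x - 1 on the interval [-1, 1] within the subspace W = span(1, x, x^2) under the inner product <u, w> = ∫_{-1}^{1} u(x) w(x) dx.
g(x) = -32*x^2/7 + 21*x/5 - 26/35

The best approximation g ∈ W is the orthogonal projection of f onto W. Writing g = a_0 + a_1 x + a_2 x^2, the coefficients solve the normal equations G · a = b where
  G_{ij} = <φ_i, φ_j> and b_i = <f, φ_i>, with φ_0 = 1, φ_1 = x, φ_2 = x^2.
G =
  [2, 0, 2/3]
  [0, 2/3, 0]
  [2/3, 0, 2/5],
b = (-68/15, 14/5, -244/105).
Solving gives a_0 = -26/35, a_1 = 21/5, a_2 = -32/7, so
  g(x) = -32*x^2/7 + 21*x/5 - 26/35.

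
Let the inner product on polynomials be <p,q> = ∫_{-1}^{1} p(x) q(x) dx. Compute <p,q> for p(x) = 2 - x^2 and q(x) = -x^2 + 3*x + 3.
<p,q> = 136/15

Expand the product: p(x)·q(x) = x^4 - 3*x^3 - 5*x^2 + 6*x + 6.
∫_{-1}^{1} of each monomial x^k gives [2/(k+1) if k even, 0 if k odd]. Integrating term-by-term (or equivalently evaluating the antiderivative F(x) = x^5/5 - 3*x^4/4 - 5*x^3/3 + 3*x^2 + 6*x at the endpoints):
  F(1) − F(−1) = 407/60 − (-137/60) = 136/15.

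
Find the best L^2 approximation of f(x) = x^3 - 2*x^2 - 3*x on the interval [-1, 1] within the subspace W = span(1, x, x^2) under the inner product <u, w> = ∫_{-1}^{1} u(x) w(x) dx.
g(x) = -2*x^2 - 12*x/5

The best approximation g ∈ W is the orthogonal projection of f onto W. Writing g = a_0 + a_1 x + a_2 x^2, the coefficients solve the normal equations G · a = b where
  G_{ij} = <φ_i, φ_j> and b_i = <f, φ_i>, with φ_0 = 1, φ_1 = x, φ_2 = x^2.
G =
  [2, 0, 2/3]
  [0, 2/3, 0]
  [2/3, 0, 2/5],
b = (-4/3, -8/5, -4/5).
Solving gives a_0 = 0, a_1 = -12/5, a_2 = -2, so
  g(x) = -2*x^2 - 12*x/5.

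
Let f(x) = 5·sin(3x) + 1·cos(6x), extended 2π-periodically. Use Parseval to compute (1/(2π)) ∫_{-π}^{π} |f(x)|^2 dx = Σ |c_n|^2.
Σ |c_n|^2 = 13

Expand |f|^2 and use orthogonality of {sin(nx), cos(mx)} on [-π, π]:
  ∫_{-π}^{π} sin(nx)^2 dx = π, ∫ cos(mx)^2 dx = π, and cross terms integrate to 0.
So ∫_{-π}^{π} f(x)^2 dx = 5^2 · π + 1^2 · π = (25 + 1)π.
Divide by 2π: (25 + 1)/2 = 13.
By Parseval, this equals Σ |c_n|^2.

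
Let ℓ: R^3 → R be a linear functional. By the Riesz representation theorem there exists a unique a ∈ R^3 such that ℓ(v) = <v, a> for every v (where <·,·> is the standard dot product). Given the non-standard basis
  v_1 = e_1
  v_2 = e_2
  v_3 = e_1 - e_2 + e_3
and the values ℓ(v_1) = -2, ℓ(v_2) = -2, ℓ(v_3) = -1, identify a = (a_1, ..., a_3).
a = (-2, -2, -1)

Write a = (a_1, ..., a_3) in the standard basis. For each basis vector v_i, ℓ(v_i) = <v_i, a> is a linear equation in the a_j's. Collect the n equations into a matrix system V a = ℓ, where row i of V is v_i (expressed in the standard basis). Since V is invertible (lower-triangular with 1s on the diagonal, up to permutation), solve by back-substitution:
  V =
[[1, 0, 0],
 [0, 1, 0],
 [1, -1, 1]]
  V a = (-2, -2, -1)
Solving gives a = (-2, -2, -1).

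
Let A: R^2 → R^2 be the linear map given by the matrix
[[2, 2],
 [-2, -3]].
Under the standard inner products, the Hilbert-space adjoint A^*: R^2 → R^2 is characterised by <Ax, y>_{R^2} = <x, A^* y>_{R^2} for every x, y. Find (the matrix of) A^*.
A^* = A^T =
[[2, -2],
 [2, -3]]

For real matrices with standard dot products, the defining identity <Ax, y> = <x, A^* y> gives (Ax)^T y = x^T (A^*) y, i.e. x^T A^T y = x^T (A^*) y. Since this holds for all x, y, we must have A^* = A^T. Therefore
A^* =
[[2, -2],
 [2, -3]].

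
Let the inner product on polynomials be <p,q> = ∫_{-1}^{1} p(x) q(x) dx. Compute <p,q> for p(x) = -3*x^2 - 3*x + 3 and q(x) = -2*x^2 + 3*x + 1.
<p,q> = -18/5

Expand the product: p(x)·q(x) = 6*x^4 - 3*x^3 - 18*x^2 + 6*x + 3.
∫_{-1}^{1} of each monomial x^k gives [2/(k+1) if k even, 0 if k odd]. Integrating term-by-term (or equivalently evaluating the antiderivative F(x) = 6*x^5/5 - 3*x^4/4 - 6*x^3 + 3*x^2 + 3*x at the endpoints):
  F(1) − F(−1) = 9/20 − (81/20) = -18/5.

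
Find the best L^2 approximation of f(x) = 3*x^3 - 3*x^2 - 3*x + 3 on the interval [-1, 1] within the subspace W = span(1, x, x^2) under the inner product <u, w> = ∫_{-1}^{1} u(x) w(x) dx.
g(x) = -3*x^2 - 6*x/5 + 3

The best approximation g ∈ W is the orthogonal projection of f onto W. Writing g = a_0 + a_1 x + a_2 x^2, the coefficients solve the normal equations G · a = b where
  G_{ij} = <φ_i, φ_j> and b_i = <f, φ_i>, with φ_0 = 1, φ_1 = x, φ_2 = x^2.
G =
  [2, 0, 2/3]
  [0, 2/3, 0]
  [2/3, 0, 2/5],
b = (4, -4/5, 4/5).
Solving gives a_0 = 3, a_1 = -6/5, a_2 = -3, so
  g(x) = -3*x^2 - 6*x/5 + 3.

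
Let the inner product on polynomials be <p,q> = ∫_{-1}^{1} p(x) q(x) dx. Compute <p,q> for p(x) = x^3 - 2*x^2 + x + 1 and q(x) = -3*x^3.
<p,q> = -72/35

Expand the product: p(x)·q(x) = -3*x^6 + 6*x^5 - 3*x^4 - 3*x^3.
∫_{-1}^{1} of each monomial x^k gives [2/(k+1) if k even, 0 if k odd]. Integrating term-by-term (or equivalently evaluating the antiderivative F(x) = -3*x^7/7 + x^6 - 3*x^5/5 - 3*x^4/4 at the endpoints):
  F(1) − F(−1) = -109/140 − (179/140) = -72/35.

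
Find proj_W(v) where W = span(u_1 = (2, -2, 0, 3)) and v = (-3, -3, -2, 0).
proj_W(v) = (0, 0, 0, 0)

Set up U = [u_1 | ... | u_1] ∈ R^(4×1). The projector onto W = col(U) is P = U (U^T U)^(-1) U^T.
Compute U^T U =
  [17],
and U^T v = (0).
Solve U^T U · c = U^T v for the coefficients: c = (0). The projection is proj_W(v) = U c.
Check: (v - proj_W(v)) · u_1 = 0  (should be 0).
Result: proj_W(v) = (0, 0, 0, 0).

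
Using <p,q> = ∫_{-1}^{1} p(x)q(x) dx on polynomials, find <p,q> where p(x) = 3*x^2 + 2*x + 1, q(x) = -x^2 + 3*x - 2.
<p,q> = -88/15

Expand the product: p(x)·q(x) = -3*x^4 + 7*x^3 - x^2 - x - 2.
∫_{-1}^{1} of each monomial x^k gives [2/(k+1) if k even, 0 if k odd]. Integrating term-by-term (or equivalently evaluating the antiderivative F(x) = -3*x^5/5 + 7*x^4/4 - x^3/3 - x^2/2 - 2*x at the endpoints):
  F(1) − F(−1) = -101/60 − (251/60) = -88/15.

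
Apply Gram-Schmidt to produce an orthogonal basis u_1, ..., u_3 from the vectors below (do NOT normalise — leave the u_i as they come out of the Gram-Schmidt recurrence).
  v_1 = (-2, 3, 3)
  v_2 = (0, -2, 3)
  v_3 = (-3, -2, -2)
Orthogonal basis:
  u_1 = (-2, 3, 3)
  u_2 = (3/11, -53/22, 57/22)
  u_3 = (-975/277, -390/277, -260/277)

Apply the Gram-Schmidt recurrence
  u_1 = v_1
  u_i = v_i − Σ_{j<i} ((v_i · u_j) / (u_j · u_j)) · u_j.

Step by step this gives:
  u_1 = (-2, 3, 3)
  u_2 = (3/11, -53/22, 57/22)
  u_3 = (-975/277, -390/277, -260/277)

Orthogonality check:
  u_2 · u_1 = 0 (should be 0)
  u_3 · u_1 = 0 (should be 0)
  u_3 · u_2 = 0 (should be 0)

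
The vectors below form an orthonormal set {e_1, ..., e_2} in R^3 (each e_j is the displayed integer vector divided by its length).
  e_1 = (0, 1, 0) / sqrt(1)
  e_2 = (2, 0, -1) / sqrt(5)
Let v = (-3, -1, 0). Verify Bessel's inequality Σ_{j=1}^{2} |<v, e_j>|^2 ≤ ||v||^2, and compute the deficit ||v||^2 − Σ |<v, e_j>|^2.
Σ |<v, e_j>|^2 = 41/5; ||v||^2 = 10; deficit = 9/5

Write each e_j = u_j / sqrt(<u_j, u_j>) where u_j is the displayed integer vector. Then <v, e_j> = <v, u_j> / sqrt(<u_j, u_j>), so |<v, e_j>|^2 = <v, u_j>^2 / <u_j, u_j>.
Coefficients: <v, e_1> = -1/sqrt(1), <v, e_2> = -6/sqrt(5).
Square and sum: Σ |<v, e_j>|^2 = 41/5.
Compute ||v||^2 = v·v = 10.
Deficit = 10 − 41/5 = 9/5 ≥ 0, confirming Bessel's inequality. (The deficit equals ||v − Σ <v,e_j> e_j||^2, the squared distance from v to span{e_j}.)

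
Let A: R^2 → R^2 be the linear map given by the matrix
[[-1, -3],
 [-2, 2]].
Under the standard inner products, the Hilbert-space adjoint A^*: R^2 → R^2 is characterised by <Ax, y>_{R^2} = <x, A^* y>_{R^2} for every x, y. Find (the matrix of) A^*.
A^* = A^T =
[[-1, -2],
 [-3, 2]]

For real matrices with standard dot products, the defining identity <Ax, y> = <x, A^* y> gives (Ax)^T y = x^T (A^*) y, i.e. x^T A^T y = x^T (A^*) y. Since this holds for all x, y, we must have A^* = A^T. Therefore
A^* =
[[-1, -2],
 [-3, 2]].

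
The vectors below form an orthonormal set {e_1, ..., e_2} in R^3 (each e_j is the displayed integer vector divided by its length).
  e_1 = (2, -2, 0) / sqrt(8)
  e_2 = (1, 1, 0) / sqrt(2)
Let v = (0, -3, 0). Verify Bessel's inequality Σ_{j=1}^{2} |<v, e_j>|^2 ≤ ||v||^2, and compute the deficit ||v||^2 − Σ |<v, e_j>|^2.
Σ |<v, e_j>|^2 = 9; ||v||^2 = 9; deficit = 0

Write each e_j = u_j / sqrt(<u_j, u_j>) where u_j is the displayed integer vector. Then <v, e_j> = <v, u_j> / sqrt(<u_j, u_j>), so |<v, e_j>|^2 = <v, u_j>^2 / <u_j, u_j>.
Coefficients: <v, e_1> = 6/sqrt(8), <v, e_2> = -3/sqrt(2).
Square and sum: Σ |<v, e_j>|^2 = 9.
Compute ||v||^2 = v·v = 9.
Deficit = 9 − 9 = 0 ≥ 0, confirming Bessel's inequality. (The deficit equals ||v − Σ <v,e_j> e_j||^2, the squared distance from v to span{e_j}.)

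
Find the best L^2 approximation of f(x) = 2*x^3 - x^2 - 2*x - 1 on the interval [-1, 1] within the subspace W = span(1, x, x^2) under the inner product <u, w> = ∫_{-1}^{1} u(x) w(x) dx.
g(x) = -x^2 - 4*x/5 - 1

The best approximation g ∈ W is the orthogonal projection of f onto W. Writing g = a_0 + a_1 x + a_2 x^2, the coefficients solve the normal equations G · a = b where
  G_{ij} = <φ_i, φ_j> and b_i = <f, φ_i>, with φ_0 = 1, φ_1 = x, φ_2 = x^2.
G =
  [2, 0, 2/3]
  [0, 2/3, 0]
  [2/3, 0, 2/5],
b = (-8/3, -8/15, -16/15).
Solving gives a_0 = -1, a_1 = -4/5, a_2 = -1, so
  g(x) = -x^2 - 4*x/5 - 1.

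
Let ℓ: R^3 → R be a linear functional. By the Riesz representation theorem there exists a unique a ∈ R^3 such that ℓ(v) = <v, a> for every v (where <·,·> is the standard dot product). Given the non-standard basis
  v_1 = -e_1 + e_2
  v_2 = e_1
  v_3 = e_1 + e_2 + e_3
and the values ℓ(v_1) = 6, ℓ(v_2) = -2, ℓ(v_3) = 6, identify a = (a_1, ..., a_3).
a = (-2, 4, 4)

Write a = (a_1, ..., a_3) in the standard basis. For each basis vector v_i, ℓ(v_i) = <v_i, a> is a linear equation in the a_j's. Collect the n equations into a matrix system V a = ℓ, where row i of V is v_i (expressed in the standard basis). Since V is invertible (lower-triangular with 1s on the diagonal, up to permutation), solve by back-substitution:
  V =
[[-1, 1, 0],
 [1, 0, 0],
 [1, 1, 1]]
  V a = (6, -2, 6)
Solving gives a = (-2, 4, 4).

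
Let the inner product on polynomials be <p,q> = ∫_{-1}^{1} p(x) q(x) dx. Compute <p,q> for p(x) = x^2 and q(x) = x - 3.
<p,q> = -2

Expand the product: p(x)·q(x) = x^3 - 3*x^2.
∫_{-1}^{1} of each monomial x^k gives [2/(k+1) if k even, 0 if k odd]. Integrating term-by-term (or equivalently evaluating the antiderivative F(x) = x^4/4 - x^3 at the endpoints):
  F(1) − F(−1) = -3/4 − (5/4) = -2.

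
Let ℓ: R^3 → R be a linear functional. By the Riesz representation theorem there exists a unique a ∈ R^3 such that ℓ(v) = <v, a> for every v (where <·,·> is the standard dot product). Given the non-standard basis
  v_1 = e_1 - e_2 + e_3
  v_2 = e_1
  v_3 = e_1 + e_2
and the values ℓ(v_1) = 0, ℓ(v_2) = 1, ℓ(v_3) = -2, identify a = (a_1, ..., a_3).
a = (1, -3, -4)

Write a = (a_1, ..., a_3) in the standard basis. For each basis vector v_i, ℓ(v_i) = <v_i, a> is a linear equation in the a_j's. Collect the n equations into a matrix system V a = ℓ, where row i of V is v_i (expressed in the standard basis). Since V is invertible (lower-triangular with 1s on the diagonal, up to permutation), solve by back-substitution:
  V =
[[1, -1, 1],
 [1, 0, 0],
 [1, 1, 0]]
  V a = (0, 1, -2)
Solving gives a = (1, -3, -4).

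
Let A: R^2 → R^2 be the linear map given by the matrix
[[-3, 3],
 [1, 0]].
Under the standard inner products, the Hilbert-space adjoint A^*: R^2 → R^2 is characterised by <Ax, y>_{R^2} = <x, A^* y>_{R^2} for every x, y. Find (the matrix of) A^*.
A^* = A^T =
[[-3, 1],
 [3, 0]]

For real matrices with standard dot products, the defining identity <Ax, y> = <x, A^* y> gives (Ax)^T y = x^T (A^*) y, i.e. x^T A^T y = x^T (A^*) y. Since this holds for all x, y, we must have A^* = A^T. Therefore
A^* =
[[-3, 1],
 [3, 0]].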